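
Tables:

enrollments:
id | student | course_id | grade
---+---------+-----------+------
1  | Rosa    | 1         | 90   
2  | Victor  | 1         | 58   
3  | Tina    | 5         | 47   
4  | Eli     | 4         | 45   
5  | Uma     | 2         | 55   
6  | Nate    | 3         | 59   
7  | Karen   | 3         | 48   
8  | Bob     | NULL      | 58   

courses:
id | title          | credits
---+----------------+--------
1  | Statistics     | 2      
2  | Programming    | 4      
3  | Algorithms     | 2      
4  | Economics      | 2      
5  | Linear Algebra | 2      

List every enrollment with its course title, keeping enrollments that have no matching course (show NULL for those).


LEFT JOIN keeps every row from enrollments (the left table); where course_id has no match in courses, the course columns become NULL. Walk through each enrollment:
  - enrollment 1 (Rosa): course_id=1 -> matches Statistics
  - enrollment 2 (Victor): course_id=1 -> matches Statistics
  - enrollment 3 (Tina): course_id=5 -> matches Linear Algebra
  - enrollment 4 (Eli): course_id=4 -> matches Economics
  - enrollment 5 (Uma): course_id=2 -> matches Programming
  - enrollment 6 (Nate): course_id=3 -> matches Algorithms
  - enrollment 7 (Karen): course_id=3 -> matches Algorithms
  - enrollment 8 (Bob): course_id=NULL, no match -> kept with NULL
All 8 rows appear; 1 has NULL course.

SQL:
SELECT a.student, b.title AS course
FROM enrollments a
LEFT JOIN courses b ON a.course_id = b.id

Result:
student | course        
--------+---------------
Rosa    | Statistics    
Victor  | Statistics    
Tina    | Linear Algebra
Eli     | Economics     
Uma     | Programming   
Nate    | Algorithms    
Karen   | Algorithms    
Bob     | NULL          


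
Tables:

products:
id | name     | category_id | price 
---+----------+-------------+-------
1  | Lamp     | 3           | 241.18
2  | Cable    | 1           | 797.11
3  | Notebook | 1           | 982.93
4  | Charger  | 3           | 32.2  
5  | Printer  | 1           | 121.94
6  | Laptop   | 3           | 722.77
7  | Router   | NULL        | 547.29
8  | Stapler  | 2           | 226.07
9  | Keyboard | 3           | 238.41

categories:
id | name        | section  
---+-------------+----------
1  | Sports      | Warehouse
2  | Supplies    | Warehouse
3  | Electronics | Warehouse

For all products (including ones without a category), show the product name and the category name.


LEFT JOIN keeps every row from products (the left table); where category_id has no match in categories, the category columns become NULL. Walk through each product:
  - product 1 (Lamp): category_id=3 -> matches Electronics
  - product 2 (Cable): category_id=1 -> matches Sports
  - product 3 (Notebook): category_id=1 -> matches Sports
  - product 4 (Charger): category_id=3 -> matches Electronics
  - product 5 (Printer): category_id=1 -> matches Sports
  - product 6 (Laptop): category_id=3 -> matches Electronics
  - product 7 (Router): category_id=NULL, no match -> kept with NULL
  - product 8 (Stapler): category_id=2 -> matches Supplies
  - product 9 (Keyboard): category_id=3 -> matches Electronics
All 9 rows appear; 1 has NULL category.

SQL:
SELECT a.name, b.name AS category
FROM products a
LEFT JOIN categories b ON a.category_id = b.id

Result:
name     | category   
---------+------------
Lamp     | Electronics
Cable    | Sports     
Notebook | Sports     
Charger  | Electronics
Printer  | Sports     
Laptop   | Electronics
Router   | NULL       
Stapler  | Supplies   
Keyboard | Electronics


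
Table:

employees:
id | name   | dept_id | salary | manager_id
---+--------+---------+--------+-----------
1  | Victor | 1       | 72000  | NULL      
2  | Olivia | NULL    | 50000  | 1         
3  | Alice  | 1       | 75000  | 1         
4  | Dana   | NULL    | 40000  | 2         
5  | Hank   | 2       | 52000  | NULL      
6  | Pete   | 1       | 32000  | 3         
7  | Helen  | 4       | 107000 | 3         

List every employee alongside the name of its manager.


This is a self-join: employees is joined to a second copy of itself, matching each row's manager_id to another row's id. Use LEFT JOIN so rows with manager_id=NULL are kept.
  - employee 1 (Victor): manager_id=NULL -> NULL
  - employee 2 (Olivia): manager_id=1 -> Victor
  - employee 3 (Alice): manager_id=1 -> Victor
  - employee 4 (Dana): manager_id=2 -> Olivia
  - employee 5 (Hank): manager_id=NULL -> NULL
  - employee 6 (Pete): manager_id=3 -> Alice
  - employee 7 (Helen): manager_id=3 -> Alice

SQL:
SELECT a.name AS item, b.name AS manager
FROM employees a
LEFT JOIN employees b ON a.manager_id = b.id

Result:
item   | manager
-------+--------
Victor | NULL   
Olivia | Victor 
Alice  | Victor 
Dana   | Olivia 
Hank   | NULL   
Pete   | Alice  
Helen  | Alice  


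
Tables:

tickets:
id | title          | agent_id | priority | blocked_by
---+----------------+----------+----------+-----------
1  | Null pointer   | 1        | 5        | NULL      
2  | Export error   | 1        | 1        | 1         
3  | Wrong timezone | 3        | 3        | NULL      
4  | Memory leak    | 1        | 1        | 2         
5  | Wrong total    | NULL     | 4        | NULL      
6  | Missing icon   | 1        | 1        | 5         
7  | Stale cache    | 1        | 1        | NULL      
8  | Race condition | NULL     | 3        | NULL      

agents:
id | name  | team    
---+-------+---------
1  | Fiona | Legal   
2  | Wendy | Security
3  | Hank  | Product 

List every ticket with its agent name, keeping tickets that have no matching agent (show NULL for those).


LEFT JOIN keeps every row from tickets (the left table); where agent_id has no match in agents, the agent columns become NULL. Walk through each ticket:
  - ticket 1 (Null pointer): agent_id=1 -> matches Fiona
  - ticket 2 (Export error): agent_id=1 -> matches Fiona
  - ticket 3 (Wrong timezone): agent_id=3 -> matches Hank
  - ticket 4 (Memory leak): agent_id=1 -> matches Fiona
  - ticket 5 (Wrong total): agent_id=NULL, no match -> kept with NULL
  - ticket 6 (Missing icon): agent_id=1 -> matches Fiona
  - ticket 7 (Stale cache): agent_id=1 -> matches Fiona
  - ticket 8 (Race condition): agent_id=NULL, no match -> kept with NULL
All 8 rows appear; 2 have NULL agent.

SQL:
SELECT a.title, b.name AS agent
FROM tickets a
LEFT JOIN agents b ON a.agent_id = b.id

Result:
title          | agent
---------------+------
Null pointer   | Fiona
Export error   | Fiona
Wrong timezone | Hank 
Memory leak    | Fiona
Wrong total    | NULL 
Missing icon   | Fiona
Stale cache    | Fiona
Race condition | NULL 


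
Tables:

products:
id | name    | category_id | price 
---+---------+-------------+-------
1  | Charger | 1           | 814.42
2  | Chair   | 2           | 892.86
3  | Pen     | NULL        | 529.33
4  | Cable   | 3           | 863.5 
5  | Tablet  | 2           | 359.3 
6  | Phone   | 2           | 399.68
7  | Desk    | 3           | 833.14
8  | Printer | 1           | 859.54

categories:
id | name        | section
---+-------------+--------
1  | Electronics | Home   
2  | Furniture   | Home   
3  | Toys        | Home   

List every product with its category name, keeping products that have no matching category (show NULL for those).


LEFT JOIN keeps every row from products (the left table); where category_id has no match in categories, the category columns become NULL. Walk through each product:
  - product 1 (Charger): category_id=1 -> matches Electronics
  - product 2 (Chair): category_id=2 -> matches Furniture
  - product 3 (Pen): category_id=NULL, no match -> kept with NULL
  - product 4 (Cable): category_id=3 -> matches Toys
  - product 5 (Tablet): category_id=2 -> matches Furniture
  - product 6 (Phone): category_id=2 -> matches Furniture
  - product 7 (Desk): category_id=3 -> matches Toys
  - product 8 (Printer): category_id=1 -> matches Electronics
All 8 rows appear; 1 has NULL category.

SQL:
SELECT a.name, b.name AS category
FROM products a
LEFT JOIN categories b ON a.category_id = b.id

Result:
name    | category   
--------+------------
Charger | Electronics
Chair   | Furniture  
Pen     | NULL       
Cable   | Toys       
Tablet  | Furniture  
Phone   | Furniture  
Desk    | Toys       
Printer | Electronics


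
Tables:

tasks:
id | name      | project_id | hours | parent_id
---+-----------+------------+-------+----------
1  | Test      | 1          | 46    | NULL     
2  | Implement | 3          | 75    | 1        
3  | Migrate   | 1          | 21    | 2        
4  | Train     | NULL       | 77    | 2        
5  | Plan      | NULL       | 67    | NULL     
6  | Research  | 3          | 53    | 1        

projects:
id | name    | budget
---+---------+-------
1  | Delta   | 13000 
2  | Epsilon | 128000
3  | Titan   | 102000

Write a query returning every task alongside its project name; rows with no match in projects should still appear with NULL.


LEFT JOIN keeps every row from tasks (the left table); where project_id has no match in projects, the project columns become NULL. Walk through each task:
  - task 1 (Test): project_id=1 -> matches Delta
  - task 2 (Implement): project_id=3 -> matches Titan
  - task 3 (Migrate): project_id=1 -> matches Delta
  - task 4 (Train): project_id=NULL, no match -> kept with NULL
  - task 5 (Plan): project_id=NULL, no match -> kept with NULL
  - task 6 (Research): project_id=3 -> matches Titan
All 6 rows appear; 2 have NULL project.

SQL:
SELECT a.name, b.name AS project
FROM tasks a
LEFT JOIN projects b ON a.project_id = b.id

Result:
name      | project
----------+--------
Test      | Delta  
Implement | Titan  
Migrate   | Delta  
Train     | NULL   
Plan      | NULL   
Research  | Titan  


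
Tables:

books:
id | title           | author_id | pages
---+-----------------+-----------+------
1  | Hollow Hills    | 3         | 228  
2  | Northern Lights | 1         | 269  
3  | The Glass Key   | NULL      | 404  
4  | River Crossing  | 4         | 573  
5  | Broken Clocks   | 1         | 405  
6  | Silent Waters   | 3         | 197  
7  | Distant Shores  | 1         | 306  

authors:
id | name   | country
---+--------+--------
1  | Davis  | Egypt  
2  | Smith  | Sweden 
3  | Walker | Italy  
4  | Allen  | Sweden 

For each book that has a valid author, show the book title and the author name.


INNER JOIN keeps only books rows whose author_id matches an id in authors. Walk through each book:
  - book 1 (Hollow Hills): author_id=3 -> matches Walker
  - book 2 (Northern Lights): author_id=1 -> matches Davis
  - book 3 (The Glass Key): author_id=NULL, no match -> dropped
  - book 4 (River Crossing): author_id=4 -> matches Allen
  - book 5 (Broken Clocks): author_id=1 -> matches Davis
  - book 6 (Silent Waters): author_id=3 -> matches Walker
  - book 7 (Distant Shores): author_id=1 -> matches Davis
So 1 of 7 rows is dropped.

SQL:
SELECT a.title, b.name AS author
FROM books a
INNER JOIN authors b ON a.author_id = b.id

Result:
title           | author
----------------+-------
Hollow Hills    | Walker
Northern Lights | Davis 
River Crossing  | Allen 
Broken Clocks   | Davis 
Silent Waters   | Walker
Distant Shores  | Davis 


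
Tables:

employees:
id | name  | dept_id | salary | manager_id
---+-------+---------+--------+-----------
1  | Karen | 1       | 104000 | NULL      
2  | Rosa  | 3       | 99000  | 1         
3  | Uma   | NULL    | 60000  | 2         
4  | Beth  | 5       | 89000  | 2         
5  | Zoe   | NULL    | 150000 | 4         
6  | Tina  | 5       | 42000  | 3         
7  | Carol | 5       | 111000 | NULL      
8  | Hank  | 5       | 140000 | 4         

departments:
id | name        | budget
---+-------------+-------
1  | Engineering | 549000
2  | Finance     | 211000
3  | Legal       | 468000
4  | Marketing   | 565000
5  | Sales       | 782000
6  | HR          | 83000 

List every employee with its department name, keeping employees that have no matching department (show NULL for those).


LEFT JOIN keeps every row from employees (the left table); where dept_id has no match in departments, the department columns become NULL. Walk through each employee:
  - employee 1 (Karen): dept_id=1 -> matches Engineering
  - employee 2 (Rosa): dept_id=3 -> matches Legal
  - employee 3 (Uma): dept_id=NULL, no match -> kept with NULL
  - employee 4 (Beth): dept_id=5 -> matches Sales
  - employee 5 (Zoe): dept_id=NULL, no match -> kept with NULL
  - employee 6 (Tina): dept_id=5 -> matches Sales
  - employee 7 (Carol): dept_id=5 -> matches Sales
  - employee 8 (Hank): dept_id=5 -> matches Sales
All 8 rows appear; 2 have NULL department.

SQL:
SELECT a.name, b.name AS department
FROM employees a
LEFT JOIN departments b ON a.dept_id = b.id

Result:
name  | department 
------+------------
Karen | Engineering
Rosa  | Legal      
Uma   | NULL       
Beth  | Sales      
Zoe   | NULL       
Tina  | Sales      
Carol | Sales      
Hank  | Sales      


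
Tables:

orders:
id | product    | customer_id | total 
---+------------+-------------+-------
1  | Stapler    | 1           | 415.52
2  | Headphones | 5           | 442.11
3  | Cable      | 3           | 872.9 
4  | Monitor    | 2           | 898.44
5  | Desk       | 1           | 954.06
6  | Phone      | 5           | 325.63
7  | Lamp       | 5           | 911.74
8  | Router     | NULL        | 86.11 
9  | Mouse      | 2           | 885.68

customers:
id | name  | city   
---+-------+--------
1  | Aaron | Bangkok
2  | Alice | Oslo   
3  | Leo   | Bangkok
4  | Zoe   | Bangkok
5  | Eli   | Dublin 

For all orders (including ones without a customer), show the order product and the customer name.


LEFT JOIN keeps every row from orders (the left table); where customer_id has no match in customers, the customer columns become NULL. Walk through each order:
  - order 1 (Stapler): customer_id=1 -> matches Aaron
  - order 2 (Headphones): customer_id=5 -> matches Eli
  - order 3 (Cable): customer_id=3 -> matches Leo
  - order 4 (Monitor): customer_id=2 -> matches Alice
  - order 5 (Desk): customer_id=1 -> matches Aaron
  - order 6 (Phone): customer_id=5 -> matches Eli
  - order 7 (Lamp): customer_id=5 -> matches Eli
  - order 8 (Router): customer_id=NULL, no match -> kept with NULL
  - order 9 (Mouse): customer_id=2 -> matches Alice
All 9 rows appear; 1 has NULL customer.

SQL:
SELECT a.product, b.name AS customer
FROM orders a
LEFT JOIN customers b ON a.customer_id = b.id

Result:
product    | customer
-----------+---------
Stapler    | Aaron   
Headphones | Eli     
Cable      | Leo     
Monitor    | Alice   
Desk       | Aaron   
Phone      | Eli     
Lamp       | Eli     
Router     | NULL    
Mouse      | Alice   


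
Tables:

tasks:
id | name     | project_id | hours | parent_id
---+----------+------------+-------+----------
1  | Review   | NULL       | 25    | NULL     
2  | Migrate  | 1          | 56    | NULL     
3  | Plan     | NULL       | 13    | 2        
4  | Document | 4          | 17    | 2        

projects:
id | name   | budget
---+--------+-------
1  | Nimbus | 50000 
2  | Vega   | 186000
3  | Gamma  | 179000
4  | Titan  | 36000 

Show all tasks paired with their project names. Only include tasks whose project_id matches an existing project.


INNER JOIN keeps only tasks rows whose project_id matches an id in projects. Walk through each task:
  - task 1 (Review): project_id=NULL, no match -> dropped
  - task 2 (Migrate): project_id=1 -> matches Nimbus
  - task 3 (Plan): project_id=NULL, no match -> dropped
  - task 4 (Document): project_id=4 -> matches Titan
So 2 of 4 rows are dropped.

SQL:
SELECT a.name, b.name AS project
FROM tasks a
INNER JOIN projects b ON a.project_id = b.id

Result:
name     | project
---------+--------
Migrate  | Nimbus 
Document | Titan  


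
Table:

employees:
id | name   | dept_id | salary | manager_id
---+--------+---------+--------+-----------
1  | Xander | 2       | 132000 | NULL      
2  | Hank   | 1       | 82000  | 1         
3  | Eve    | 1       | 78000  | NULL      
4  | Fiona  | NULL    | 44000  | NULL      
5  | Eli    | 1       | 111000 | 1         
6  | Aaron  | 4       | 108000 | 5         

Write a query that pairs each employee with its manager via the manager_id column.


This is a self-join: employees is joined to a second copy of itself, matching each row's manager_id to another row's id. Use LEFT JOIN so rows with manager_id=NULL are kept.
  - employee 1 (Xander): manager_id=NULL -> NULL
  - employee 2 (Hank): manager_id=1 -> Xander
  - employee 3 (Eve): manager_id=NULL -> NULL
  - employee 4 (Fiona): manager_id=NULL -> NULL
  - employee 5 (Eli): manager_id=1 -> Xander
  - employee 6 (Aaron): manager_id=5 -> Eli

SQL:
SELECT a.name AS item, b.name AS manager
FROM employees a
LEFT JOIN employees b ON a.manager_id = b.id

Result:
item   | manager
-------+--------
Xander | NULL   
Hank   | Xander 
Eve    | NULL   
Fiona  | NULL   
Eli    | Xander 
Aaron  | Eli    


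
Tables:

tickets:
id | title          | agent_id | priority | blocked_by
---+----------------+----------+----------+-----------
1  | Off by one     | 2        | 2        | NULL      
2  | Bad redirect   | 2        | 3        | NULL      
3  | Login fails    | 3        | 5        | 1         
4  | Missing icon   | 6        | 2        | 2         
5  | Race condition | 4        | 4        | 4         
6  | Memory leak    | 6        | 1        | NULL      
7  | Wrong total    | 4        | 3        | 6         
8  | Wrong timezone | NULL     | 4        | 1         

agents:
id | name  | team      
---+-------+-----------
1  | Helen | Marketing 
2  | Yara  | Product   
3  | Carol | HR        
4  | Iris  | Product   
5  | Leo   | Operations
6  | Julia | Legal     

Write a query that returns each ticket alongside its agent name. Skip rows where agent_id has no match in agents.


INNER JOIN keeps only tickets rows whose agent_id matches an id in agents. Walk through each ticket:
  - ticket 1 (Off by one): agent_id=2 -> matches Yara
  - ticket 2 (Bad redirect): agent_id=2 -> matches Yara
  - ticket 3 (Login fails): agent_id=3 -> matches Carol
  - ticket 4 (Missing icon): agent_id=6 -> matches Julia
  - ticket 5 (Race condition): agent_id=4 -> matches Iris
  - ticket 6 (Memory leak): agent_id=6 -> matches Julia
  - ticket 7 (Wrong total): agent_id=4 -> matches Iris
  - ticket 8 (Wrong timezone): agent_id=NULL, no match -> dropped
So 1 of 8 rows is dropped.

SQL:
SELECT a.title, b.name AS agent
FROM tickets a
INNER JOIN agents b ON a.agent_id = b.id

Result:
title          | agent
---------------+------
Off by one     | Yara 
Bad redirect   | Yara 
Login fails    | Carol
Missing icon   | Julia
Race condition | Iris 
Memory leak    | Julia
Wrong total    | Iris 


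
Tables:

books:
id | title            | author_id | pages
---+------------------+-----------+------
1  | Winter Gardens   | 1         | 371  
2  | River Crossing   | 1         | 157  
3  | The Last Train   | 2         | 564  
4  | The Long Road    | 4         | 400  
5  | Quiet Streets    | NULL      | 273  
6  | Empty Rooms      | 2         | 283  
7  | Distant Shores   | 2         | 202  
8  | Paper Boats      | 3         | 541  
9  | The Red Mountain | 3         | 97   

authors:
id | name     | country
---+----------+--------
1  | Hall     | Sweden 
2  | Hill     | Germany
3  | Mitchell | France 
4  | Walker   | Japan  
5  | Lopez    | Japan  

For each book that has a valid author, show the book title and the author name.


INNER JOIN keeps only books rows whose author_id matches an id in authors. Walk through each book:
  - book 1 (Winter Gardens): author_id=1 -> matches Hall
  - book 2 (River Crossing): author_id=1 -> matches Hall
  - book 3 (The Last Train): author_id=2 -> matches Hill
  - book 4 (The Long Road): author_id=4 -> matches Walker
  - book 5 (Quiet Streets): author_id=NULL, no match -> dropped
  - book 6 (Empty Rooms): author_id=2 -> matches Hill
  - book 7 (Distant Shores): author_id=2 -> matches Hill
  - book 8 (Paper Boats): author_id=3 -> matches Mitchell
  - book 9 (The Red Mountain): author_id=3 -> matches Mitchell
So 1 of 9 rows is dropped.

SQL:
SELECT a.title, b.name AS author
FROM books a
INNER JOIN authors b ON a.author_id = b.id

Result:
title            | author  
-----------------+---------
Winter Gardens   | Hall    
River Crossing   | Hall    
The Last Train   | Hill    
The Long Road    | Walker  
Empty Rooms      | Hill    
Distant Shores   | Hill    
Paper Boats      | Mitchell
The Red Mountain | Mitchell


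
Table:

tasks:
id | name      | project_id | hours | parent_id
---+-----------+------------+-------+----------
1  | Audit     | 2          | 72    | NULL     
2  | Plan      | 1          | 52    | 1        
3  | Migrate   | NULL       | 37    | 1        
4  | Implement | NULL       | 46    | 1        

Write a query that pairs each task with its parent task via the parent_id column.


This is a self-join: tasks is joined to a second copy of itself, matching each row's parent_id to another row's id. Use LEFT JOIN so rows with parent_id=NULL are kept.
  - task 1 (Audit): parent_id=NULL -> NULL
  - task 2 (Plan): parent_id=1 -> Audit
  - task 3 (Migrate): parent_id=1 -> Audit
  - task 4 (Implement): parent_id=1 -> Audit

SQL:
SELECT a.name AS item, b.name AS parent
FROM tasks a
LEFT JOIN tasks b ON a.parent_id = b.id

Result:
item      | parent
----------+-------
Audit     | NULL  
Plan      | Audit 
Migrate   | Audit 
Implement | Audit 


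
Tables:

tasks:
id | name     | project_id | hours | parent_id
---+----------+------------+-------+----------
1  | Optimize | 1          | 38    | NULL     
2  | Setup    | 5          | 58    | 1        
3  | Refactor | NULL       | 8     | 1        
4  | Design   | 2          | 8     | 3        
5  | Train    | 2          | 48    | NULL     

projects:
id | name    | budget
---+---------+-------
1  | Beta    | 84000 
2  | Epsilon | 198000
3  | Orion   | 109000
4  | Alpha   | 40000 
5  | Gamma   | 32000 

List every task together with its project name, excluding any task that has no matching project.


INNER JOIN keeps only tasks rows whose project_id matches an id in projects. Walk through each task:
  - task 1 (Optimize): project_id=1 -> matches Beta
  - task 2 (Setup): project_id=5 -> matches Gamma
  - task 3 (Refactor): project_id=NULL, no match -> dropped
  - task 4 (Design): project_id=2 -> matches Epsilon
  - task 5 (Train): project_id=2 -> matches Epsilon
So 1 of 5 rows is dropped.

SQL:
SELECT a.name, b.name AS project
FROM tasks a
INNER JOIN projects b ON a.project_id = b.id

Result:
name     | project
---------+--------
Optimize | Beta   
Setup    | Gamma  
Design   | Epsilon
Train    | Epsilon


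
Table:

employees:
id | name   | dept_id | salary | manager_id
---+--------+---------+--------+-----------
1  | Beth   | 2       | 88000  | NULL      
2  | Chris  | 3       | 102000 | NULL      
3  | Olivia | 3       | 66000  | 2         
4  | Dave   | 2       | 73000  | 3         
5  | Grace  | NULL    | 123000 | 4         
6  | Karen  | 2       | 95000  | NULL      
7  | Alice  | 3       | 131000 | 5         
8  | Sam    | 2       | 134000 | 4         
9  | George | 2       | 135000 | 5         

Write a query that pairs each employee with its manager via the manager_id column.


This is a self-join: employees is joined to a second copy of itself, matching each row's manager_id to another row's id. Use LEFT JOIN so rows with manager_id=NULL are kept.
  - employee 1 (Beth): manager_id=NULL -> NULL
  - employee 2 (Chris): manager_id=NULL -> NULL
  - employee 3 (Olivia): manager_id=2 -> Chris
  - employee 4 (Dave): manager_id=3 -> Olivia
  - employee 5 (Grace): manager_id=4 -> Dave
  - employee 6 (Karen): manager_id=NULL -> NULL
  - employee 7 (Alice): manager_id=5 -> Grace
  - employee 8 (Sam): manager_id=4 -> Dave
  - employee 9 (George): manager_id=5 -> Grace

SQL:
SELECT a.name AS item, b.name AS manager
FROM employees a
LEFT JOIN employees b ON a.manager_id = b.id

Result:
item   | manager
-------+--------
Beth   | NULL   
Chris  | NULL   
Olivia | Chris  
Dave   | Olivia 
Grace  | Dave   
Karen  | NULL   
Alice  | Grace  
Sam    | Dave   
George | Grace  


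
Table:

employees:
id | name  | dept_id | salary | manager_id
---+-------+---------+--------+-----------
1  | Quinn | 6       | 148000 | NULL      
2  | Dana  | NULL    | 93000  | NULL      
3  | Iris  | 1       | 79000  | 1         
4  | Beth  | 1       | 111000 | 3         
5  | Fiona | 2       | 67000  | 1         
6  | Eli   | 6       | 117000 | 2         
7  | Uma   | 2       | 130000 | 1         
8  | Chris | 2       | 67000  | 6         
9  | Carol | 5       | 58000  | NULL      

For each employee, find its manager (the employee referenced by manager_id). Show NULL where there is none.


This is a self-join: employees is joined to a second copy of itself, matching each row's manager_id to another row's id. Use LEFT JOIN so rows with manager_id=NULL are kept.
  - employee 1 (Quinn): manager_id=NULL -> NULL
  - employee 2 (Dana): manager_id=NULL -> NULL
  - employee 3 (Iris): manager_id=1 -> Quinn
  - employee 4 (Beth): manager_id=3 -> Iris
  - employee 5 (Fiona): manager_id=1 -> Quinn
  - employee 6 (Eli): manager_id=2 -> Dana
  - employee 7 (Uma): manager_id=1 -> Quinn
  - employee 8 (Chris): manager_id=6 -> Eli
  - employee 9 (Carol): manager_id=NULL -> NULL

SQL:
SELECT a.name AS item, b.name AS manager
FROM employees a
LEFT JOIN employees b ON a.manager_id = b.id

Result:
item  | manager
------+--------
Quinn | NULL   
Dana  | NULL   
Iris  | Quinn  
Beth  | Iris   
Fiona | Quinn  
Eli   | Dana   
Uma   | Quinn  
Chris | Eli    
Carol | NULL   


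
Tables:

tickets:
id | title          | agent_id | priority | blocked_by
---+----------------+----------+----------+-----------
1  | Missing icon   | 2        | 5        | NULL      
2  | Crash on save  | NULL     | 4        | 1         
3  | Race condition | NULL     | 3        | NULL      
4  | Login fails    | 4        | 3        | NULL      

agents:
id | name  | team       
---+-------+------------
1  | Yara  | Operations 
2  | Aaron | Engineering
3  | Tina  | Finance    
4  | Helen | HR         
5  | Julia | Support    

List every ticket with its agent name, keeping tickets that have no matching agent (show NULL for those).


LEFT JOIN keeps every row from tickets (the left table); where agent_id has no match in agents, the agent columns become NULL. Walk through each ticket:
  - ticket 1 (Missing icon): agent_id=2 -> matches Aaron
  - ticket 2 (Crash on save): agent_id=NULL, no match -> kept with NULL
  - ticket 3 (Race condition): agent_id=NULL, no match -> kept with NULL
  - ticket 4 (Login fails): agent_id=4 -> matches Helen
All 4 rows appear; 2 have NULL agent.

SQL:
SELECT a.title, b.name AS agent
FROM tickets a
LEFT JOIN agents b ON a.agent_id = b.id

Result:
title          | agent
---------------+------
Missing icon   | Aaron
Crash on save  | NULL 
Race condition | NULL 
Login fails    | Helen


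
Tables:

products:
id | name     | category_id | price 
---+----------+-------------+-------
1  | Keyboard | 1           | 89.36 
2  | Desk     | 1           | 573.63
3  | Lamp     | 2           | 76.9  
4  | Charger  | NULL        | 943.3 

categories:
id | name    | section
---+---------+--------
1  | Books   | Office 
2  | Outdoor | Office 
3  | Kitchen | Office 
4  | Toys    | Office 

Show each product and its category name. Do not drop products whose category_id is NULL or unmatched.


LEFT JOIN keeps every row from products (the left table); where category_id has no match in categories, the category columns become NULL. Walk through each product:
  - product 1 (Keyboard): category_id=1 -> matches Books
  - product 2 (Desk): category_id=1 -> matches Books
  - product 3 (Lamp): category_id=2 -> matches Outdoor
  - product 4 (Charger): category_id=NULL, no match -> kept with NULL
All 4 rows appear; 1 has NULL category.

SQL:
SELECT a.name, b.name AS category
FROM products a
LEFT JOIN categories b ON a.category_id = b.id

Result:
name     | category
---------+---------
Keyboard | Books   
Desk     | Books   
Lamp     | Outdoor 
Charger  | NULL    


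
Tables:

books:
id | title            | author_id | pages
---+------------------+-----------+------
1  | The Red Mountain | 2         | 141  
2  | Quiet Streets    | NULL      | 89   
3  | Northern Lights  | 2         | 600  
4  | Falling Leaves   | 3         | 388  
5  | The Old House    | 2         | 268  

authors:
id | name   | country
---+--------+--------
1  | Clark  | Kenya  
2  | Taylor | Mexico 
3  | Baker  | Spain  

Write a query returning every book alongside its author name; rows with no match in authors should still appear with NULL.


LEFT JOIN keeps every row from books (the left table); where author_id has no match in authors, the author columns become NULL. Walk through each book:
  - book 1 (The Red Mountain): author_id=2 -> matches Taylor
  - book 2 (Quiet Streets): author_id=NULL, no match -> kept with NULL
  - book 3 (Northern Lights): author_id=2 -> matches Taylor
  - book 4 (Falling Leaves): author_id=3 -> matches Baker
  - book 5 (The Old House): author_id=2 -> matches Taylor
All 5 rows appear; 1 has NULL author.

SQL:
SELECT a.title, b.name AS author
FROM books a
LEFT JOIN authors b ON a.author_id = b.id

Result:
title            | author
-----------------+-------
The Red Mountain | Taylor
Quiet Streets    | NULL  
Northern Lights  | Taylor
Falling Leaves   | Baker 
The Old House    | Taylor


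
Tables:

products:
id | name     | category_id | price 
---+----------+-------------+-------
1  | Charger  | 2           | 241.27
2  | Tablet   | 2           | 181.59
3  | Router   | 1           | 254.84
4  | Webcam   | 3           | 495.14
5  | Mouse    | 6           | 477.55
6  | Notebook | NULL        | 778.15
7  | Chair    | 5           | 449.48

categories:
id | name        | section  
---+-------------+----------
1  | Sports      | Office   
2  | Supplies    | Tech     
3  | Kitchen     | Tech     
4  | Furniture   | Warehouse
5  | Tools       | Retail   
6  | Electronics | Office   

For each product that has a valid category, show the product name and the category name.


INNER JOIN keeps only products rows whose category_id matches an id in categories. Walk through each product:
  - product 1 (Charger): category_id=2 -> matches Supplies
  - product 2 (Tablet): category_id=2 -> matches Supplies
  - product 3 (Router): category_id=1 -> matches Sports
  - product 4 (Webcam): category_id=3 -> matches Kitchen
  - product 5 (Mouse): category_id=6 -> matches Electronics
  - product 6 (Notebook): category_id=NULL, no match -> dropped
  - product 7 (Chair): category_id=5 -> matches Tools
So 1 of 7 rows is dropped.

SQL:
SELECT a.name, b.name AS category
FROM products a
INNER JOIN categories b ON a.category_id = b.id

Result:
name    | category   
--------+------------
Charger | Supplies   
Tablet  | Supplies   
Router  | Sports     
Webcam  | Kitchen    
Mouse   | Electronics
Chair   | Tools      


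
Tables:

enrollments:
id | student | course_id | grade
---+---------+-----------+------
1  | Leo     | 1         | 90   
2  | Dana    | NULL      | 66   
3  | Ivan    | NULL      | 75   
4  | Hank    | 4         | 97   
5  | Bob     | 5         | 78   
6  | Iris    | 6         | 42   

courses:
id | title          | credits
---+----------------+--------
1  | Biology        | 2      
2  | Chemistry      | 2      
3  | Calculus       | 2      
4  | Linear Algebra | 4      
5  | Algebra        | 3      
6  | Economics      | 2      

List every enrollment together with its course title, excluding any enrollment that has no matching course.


INNER JOIN keeps only enrollments rows whose course_id matches an id in courses. Walk through each enrollment:
  - enrollment 1 (Leo): course_id=1 -> matches Biology
  - enrollment 2 (Dana): course_id=NULL, no match -> dropped
  - enrollment 3 (Ivan): course_id=NULL, no match -> dropped
  - enrollment 4 (Hank): course_id=4 -> matches Linear Algebra
  - enrollment 5 (Bob): course_id=5 -> matches Algebra
  - enrollment 6 (Iris): course_id=6 -> matches Economics
So 2 of 6 rows are dropped.

SQL:
SELECT a.student, b.title AS course
FROM enrollments a
INNER JOIN courses b ON a.course_id = b.id

Result:
student | course        
--------+---------------
Leo     | Biology       
Hank    | Linear Algebra
Bob     | Algebra       
Iris    | Economics     


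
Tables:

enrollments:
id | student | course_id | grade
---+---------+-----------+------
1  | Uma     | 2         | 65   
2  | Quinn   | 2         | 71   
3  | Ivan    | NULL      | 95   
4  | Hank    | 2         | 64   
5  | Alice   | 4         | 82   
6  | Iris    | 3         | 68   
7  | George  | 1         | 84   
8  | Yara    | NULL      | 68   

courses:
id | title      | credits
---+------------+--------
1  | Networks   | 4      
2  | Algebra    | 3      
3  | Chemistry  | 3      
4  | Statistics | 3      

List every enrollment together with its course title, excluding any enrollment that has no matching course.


INNER JOIN keeps only enrollments rows whose course_id matches an id in courses. Walk through each enrollment:
  - enrollment 1 (Uma): course_id=2 -> matches Algebra
  - enrollment 2 (Quinn): course_id=2 -> matches Algebra
  - enrollment 3 (Ivan): course_id=NULL, no match -> dropped
  - enrollment 4 (Hank): course_id=2 -> matches Algebra
  - enrollment 5 (Alice): course_id=4 -> matches Statistics
  - enrollment 6 (Iris): course_id=3 -> matches Chemistry
  - enrollment 7 (George): course_id=1 -> matches Networks
  - enrollment 8 (Yara): course_id=NULL, no match -> dropped
So 2 of 8 rows are dropped.

SQL:
SELECT a.student, b.title AS course
FROM enrollments a
INNER JOIN courses b ON a.course_id = b.id

Result:
student | course    
--------+-----------
Uma     | Algebra   
Quinn   | Algebra   
Hank    | Algebra   
Alice   | Statistics
Iris    | Chemistry 
George  | Networks  


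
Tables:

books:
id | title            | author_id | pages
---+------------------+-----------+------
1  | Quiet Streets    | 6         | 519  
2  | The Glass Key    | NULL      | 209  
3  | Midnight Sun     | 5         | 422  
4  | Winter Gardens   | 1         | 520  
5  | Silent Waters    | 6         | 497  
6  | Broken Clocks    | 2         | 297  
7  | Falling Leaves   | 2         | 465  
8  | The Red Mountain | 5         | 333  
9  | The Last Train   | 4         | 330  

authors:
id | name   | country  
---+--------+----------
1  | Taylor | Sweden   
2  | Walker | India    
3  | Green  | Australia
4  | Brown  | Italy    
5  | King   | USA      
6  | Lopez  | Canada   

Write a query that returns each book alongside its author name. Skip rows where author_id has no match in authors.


INNER JOIN keeps only books rows whose author_id matches an id in authors. Walk through each book:
  - book 1 (Quiet Streets): author_id=6 -> matches Lopez
  - book 2 (The Glass Key): author_id=NULL, no match -> dropped
  - book 3 (Midnight Sun): author_id=5 -> matches King
  - book 4 (Winter Gardens): author_id=1 -> matches Taylor
  - book 5 (Silent Waters): author_id=6 -> matches Lopez
  - book 6 (Broken Clocks): author_id=2 -> matches Walker
  - book 7 (Falling Leaves): author_id=2 -> matches Walker
  - book 8 (The Red Mountain): author_id=5 -> matches King
  - book 9 (The Last Train): author_id=4 -> matches Brown
So 1 of 9 rows is dropped.

SQL:
SELECT a.title, b.name AS author
FROM books a
INNER JOIN authors b ON a.author_id = b.id

Result:
title            | author
-----------------+-------
Quiet Streets    | Lopez 
Midnight Sun     | King  
Winter Gardens   | Taylor
Silent Waters    | Lopez 
Broken Clocks    | Walker
Falling Leaves   | Walker
The Red Mountain | King  
The Last Train   | Brown 


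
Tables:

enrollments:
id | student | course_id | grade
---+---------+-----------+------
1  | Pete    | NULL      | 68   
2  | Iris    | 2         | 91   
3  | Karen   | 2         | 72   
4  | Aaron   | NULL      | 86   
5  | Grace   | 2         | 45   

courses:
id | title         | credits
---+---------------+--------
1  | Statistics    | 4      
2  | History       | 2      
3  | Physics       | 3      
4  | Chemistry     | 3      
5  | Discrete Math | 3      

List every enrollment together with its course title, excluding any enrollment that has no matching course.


INNER JOIN keeps only enrollments rows whose course_id matches an id in courses. Walk through each enrollment:
  - enrollment 1 (Pete): course_id=NULL, no match -> dropped
  - enrollment 2 (Iris): course_id=2 -> matches History
  - enrollment 3 (Karen): course_id=2 -> matches History
  - enrollment 4 (Aaron): course_id=NULL, no match -> dropped
  - enrollment 5 (Grace): course_id=2 -> matches History
So 2 of 5 rows are dropped.

SQL:
SELECT a.student, b.title AS course
FROM enrollments a
INNER JOIN courses b ON a.course_id = b.id

Result:
student | course 
--------+--------
Iris    | History
Karen   | History
Grace   | History


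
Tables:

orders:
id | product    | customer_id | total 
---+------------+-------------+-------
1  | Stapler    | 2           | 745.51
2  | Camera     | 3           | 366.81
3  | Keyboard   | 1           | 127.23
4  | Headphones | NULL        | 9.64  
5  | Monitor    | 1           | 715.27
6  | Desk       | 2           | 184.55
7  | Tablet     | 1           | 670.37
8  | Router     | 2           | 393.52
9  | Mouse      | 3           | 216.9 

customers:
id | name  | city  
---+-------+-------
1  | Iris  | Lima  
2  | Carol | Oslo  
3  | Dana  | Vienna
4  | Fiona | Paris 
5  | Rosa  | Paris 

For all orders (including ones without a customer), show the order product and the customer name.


LEFT JOIN keeps every row from orders (the left table); where customer_id has no match in customers, the customer columns become NULL. Walk through each order:
  - order 1 (Stapler): customer_id=2 -> matches Carol
  - order 2 (Camera): customer_id=3 -> matches Dana
  - order 3 (Keyboard): customer_id=1 -> matches Iris
  - order 4 (Headphones): customer_id=NULL, no match -> kept with NULL
  - order 5 (Monitor): customer_id=1 -> matches Iris
  - order 6 (Desk): customer_id=2 -> matches Carol
  - order 7 (Tablet): customer_id=1 -> matches Iris
  - order 8 (Router): customer_id=2 -> matches Carol
  - order 9 (Mouse): customer_id=3 -> matches Dana
All 9 rows appear; 1 has NULL customer.

SQL:
SELECT a.product, b.name AS customer
FROM orders a
LEFT JOIN customers b ON a.customer_id = b.id

Result:
product    | customer
-----------+---------
Stapler    | Carol   
Camera     | Dana    
Keyboard   | Iris    
Headphones | NULL    
Monitor    | Iris    
Desk       | Carol   
Tablet     | Iris    
Router     | Carol   
Mouse      | Dana    


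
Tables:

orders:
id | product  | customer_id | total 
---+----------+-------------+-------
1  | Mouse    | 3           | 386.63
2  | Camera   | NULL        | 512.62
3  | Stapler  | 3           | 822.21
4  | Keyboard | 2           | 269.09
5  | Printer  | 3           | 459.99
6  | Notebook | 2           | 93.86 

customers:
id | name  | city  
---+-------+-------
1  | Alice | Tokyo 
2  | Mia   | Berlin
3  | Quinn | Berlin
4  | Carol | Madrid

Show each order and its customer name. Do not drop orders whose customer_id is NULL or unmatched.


LEFT JOIN keeps every row from orders (the left table); where customer_id has no match in customers, the customer columns become NULL. Walk through each order:
  - order 1 (Mouse): customer_id=3 -> matches Quinn
  - order 2 (Camera): customer_id=NULL, no match -> kept with NULL
  - order 3 (Stapler): customer_id=3 -> matches Quinn
  - order 4 (Keyboard): customer_id=2 -> matches Mia
  - order 5 (Printer): customer_id=3 -> matches Quinn
  - order 6 (Notebook): customer_id=2 -> matches Mia
All 6 rows appear; 1 has NULL customer.

SQL:
SELECT a.product, b.name AS customer
FROM orders a
LEFT JOIN customers b ON a.customer_id = b.id

Result:
product  | customer
---------+---------
Mouse    | Quinn   
Camera   | NULL    
Stapler  | Quinn   
Keyboard | Mia     
Printer  | Quinn   
Notebook | Mia     


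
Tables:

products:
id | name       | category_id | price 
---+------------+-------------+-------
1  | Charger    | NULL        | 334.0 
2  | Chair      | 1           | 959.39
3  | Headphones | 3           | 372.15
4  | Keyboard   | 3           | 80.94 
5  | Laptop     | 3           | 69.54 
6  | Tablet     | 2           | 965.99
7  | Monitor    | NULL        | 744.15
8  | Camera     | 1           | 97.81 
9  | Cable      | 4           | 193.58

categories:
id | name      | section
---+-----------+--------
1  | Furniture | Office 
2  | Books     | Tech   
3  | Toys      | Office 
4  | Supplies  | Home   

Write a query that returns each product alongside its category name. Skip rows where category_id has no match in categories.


INNER JOIN keeps only products rows whose category_id matches an id in categories. Walk through each product:
  - product 1 (Charger): category_id=NULL, no match -> dropped
  - product 2 (Chair): category_id=1 -> matches Furniture
  - product 3 (Headphones): category_id=3 -> matches Toys
  - product 4 (Keyboard): category_id=3 -> matches Toys
  - product 5 (Laptop): category_id=3 -> matches Toys
  - product 6 (Tablet): category_id=2 -> matches Books
  - product 7 (Monitor): category_id=NULL, no match -> dropped
  - product 8 (Camera): category_id=1 -> matches Furniture
  - product 9 (Cable): category_id=4 -> matches Supplies
So 2 of 9 rows are dropped.

SQL:
SELECT a.name, b.name AS category
FROM products a
INNER JOIN categories b ON a.category_id = b.id

Result:
name       | category 
-----------+----------
Chair      | Furniture
Headphones | Toys     
Keyboard   | Toys     
Laptop     | Toys     
Tablet     | Books    
Camera     | Furniture
Cable      | Supplies 
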